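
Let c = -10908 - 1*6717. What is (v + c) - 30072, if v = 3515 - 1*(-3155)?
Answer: -41027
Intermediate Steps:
c = -17625 (c = -10908 - 6717 = -17625)
v = 6670 (v = 3515 + 3155 = 6670)
(v + c) - 30072 = (6670 - 17625) - 30072 = -10955 - 30072 = -41027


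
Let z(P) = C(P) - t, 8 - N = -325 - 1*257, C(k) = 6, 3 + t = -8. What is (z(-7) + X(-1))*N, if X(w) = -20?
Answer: -1770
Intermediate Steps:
t = -11 (t = -3 - 8 = -11)
N = 590 (N = 8 - (-325 - 1*257) = 8 - (-325 - 257) = 8 - 1*(-582) = 8 + 582 = 590)
z(P) = 17 (z(P) = 6 - 1*(-11) = 6 + 11 = 17)
(z(-7) + X(-1))*N = (17 - 20)*590 = -3*590 = -1770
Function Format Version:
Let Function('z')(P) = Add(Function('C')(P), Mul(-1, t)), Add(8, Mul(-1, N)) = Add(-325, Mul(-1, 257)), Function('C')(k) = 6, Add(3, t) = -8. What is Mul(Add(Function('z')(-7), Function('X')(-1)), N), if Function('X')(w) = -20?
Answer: -1770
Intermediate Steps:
t = -11 (t = Add(-3, -8) = -11)
N = 590 (N = Add(8, Mul(-1, Add(-325, Mul(-1, 257)))) = Add(8, Mul(-1, Add(-325, -257))) = Add(8, Mul(-1, -582)) = Add(8, 582) = 590)
Function('z')(P) = 17 (Function('z')(P) = Add(6, Mul(-1, -11)) = Add(6, 11) = 17)
Mul(Add(Function('z')(-7), Function('X')(-1)), N) = Mul(Add(17, -20), 590) = Mul(-3, 590) = -1770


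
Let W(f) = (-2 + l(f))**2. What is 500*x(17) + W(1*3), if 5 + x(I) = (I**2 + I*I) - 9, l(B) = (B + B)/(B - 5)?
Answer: 282025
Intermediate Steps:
l(B) = 2*B/(-5 + B) (l(B) = (2*B)/(-5 + B) = 2*B/(-5 + B))
x(I) = -14 + 2*I**2 (x(I) = -5 + ((I**2 + I*I) - 9) = -5 + ((I**2 + I**2) - 9) = -5 + (2*I**2 - 9) = -5 + (-9 + 2*I**2) = -14 + 2*I**2)
W(f) = (-2 + 2*f/(-5 + f))**2
500*x(17) + W(1*3) = 500*(-14 + 2*17**2) + 100/(-5 + 1*3)**2 = 500*(-14 + 2*289) + 100/(-5 + 3)**2 = 500*(-14 + 578) + 100/(-2)**2 = 500*564 + 100*(1/4) = 282000 + 25 = 282025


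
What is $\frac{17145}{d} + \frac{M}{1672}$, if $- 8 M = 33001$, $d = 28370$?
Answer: $- \frac{70690685}{37947712} \approx -1.8628$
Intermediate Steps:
$M = - \frac{33001}{8}$ ($M = \left(- \frac{1}{8}\right) 33001 = - \frac{33001}{8} \approx -4125.1$)
$\frac{17145}{d} + \frac{M}{1672} = \frac{17145}{28370} - \frac{33001}{8 \cdot 1672} = 17145 \cdot \frac{1}{28370} - \frac{33001}{13376} = \frac{3429}{5674} - \frac{33001}{13376} = - \frac{70690685}{37947712}$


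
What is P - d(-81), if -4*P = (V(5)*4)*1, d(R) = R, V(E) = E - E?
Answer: 81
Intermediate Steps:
V(E) = 0
P = 0 (P = -0*4/4 = -0 = -¼*0 = 0)
P - d(-81) = 0 - 1*(-81) = 0 + 81 = 81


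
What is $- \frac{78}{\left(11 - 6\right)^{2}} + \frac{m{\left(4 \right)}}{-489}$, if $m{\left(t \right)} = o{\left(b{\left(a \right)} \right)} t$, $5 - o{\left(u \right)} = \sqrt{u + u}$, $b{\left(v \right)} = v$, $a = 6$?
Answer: $- \frac{38642}{12225} + \frac{8 \sqrt{3}}{489} \approx -3.1326$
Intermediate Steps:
$o{\left(u \right)} = 5 - \sqrt{2} \sqrt{u}$ ($o{\left(u \right)} = 5 - \sqrt{u + u} = 5 - \sqrt{2 u} = 5 - \sqrt{2} \sqrt{u}$)
$m{\left(t \right)} = t \left(5 - 2 \sqrt{3}\right)$ ($m{\left(t \right)} = \left(5 - \sqrt{2} \sqrt{6}\right) t = \left(5 - 2 \sqrt{3}\right) t = t \left(5 - 2 \sqrt{3}\right)$)
$- \frac{78}{\left(11 - 6\right)^{2}} + \frac{m{\left(4 \right)}}{-489} = - \frac{78}{\left(11 - 6\right)^{2}} + \frac{4 \left(5 - 2 \sqrt{3}\right)}{-489} = - \frac{78}{5^{2}} + \left(20 - 8 \sqrt{3}\right) \left(- \frac{1}{489}\right) = - \frac{78}{25} - \left(\frac{20}{489} - \frac{8 \sqrt{3}}{489}\right) = - \frac{38642}{12225} + \frac{8 \sqrt{3}}{489}$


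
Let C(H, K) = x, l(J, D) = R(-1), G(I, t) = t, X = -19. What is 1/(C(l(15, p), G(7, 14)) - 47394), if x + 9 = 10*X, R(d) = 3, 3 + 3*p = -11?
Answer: -1/47593 ≈ -2.1011e-5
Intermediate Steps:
p = -14/3 (p = -1 + (⅓)*(-11) = -1 - 11/3 = -14/3 ≈ -4.6667)
x = -199 (x = -9 + 10*(-19) = -9 - 190 = -199)
l(J, D) = 3
C(H, K) = -199
1/(C(l(15, p), G(7, 14)) - 47394) = 1/(-199 - 47394) = 1/(-47593) = -1/47593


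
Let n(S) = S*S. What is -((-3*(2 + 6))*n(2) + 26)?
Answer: 70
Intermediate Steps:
n(S) = S²
-((-3*(2 + 6))*n(2) + 26) = -(-3*(2 + 6)*2² + 26) = -(-3*8*4 + 26) = -(-24*4 + 26) = -(-96 + 26) = -1*(-70) = 70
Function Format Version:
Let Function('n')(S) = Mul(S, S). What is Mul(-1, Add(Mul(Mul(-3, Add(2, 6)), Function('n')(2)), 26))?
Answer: 70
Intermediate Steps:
Function('n')(S) = Pow(S, 2)
Mul(-1, Add(Mul(Mul(-3, Add(2, 6)), Function('n')(2)), 26)) = Mul(-1, Add(Mul(Mul(-3, Add(2, 6)), Pow(2, 2)), 26)) = Mul(-1, Add(Mul(Mul(-3, 8), 4), 26)) = Mul(-1, Add(Mul(-24, 4), 26)) = Mul(-1, Add(-96, 26)) = Mul(-1, -70) = 70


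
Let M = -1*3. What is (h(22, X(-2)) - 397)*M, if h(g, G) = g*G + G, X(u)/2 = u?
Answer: 1467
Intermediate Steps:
X(u) = 2*u
h(g, G) = G + G*g (h(g, G) = G*g + G = G + G*g)
M = -3
(h(22, X(-2)) - 397)*M = ((2*(-2))*(1 + 22) - 397)*(-3) = (-4*23 - 397)*(-3) = (-92 - 397)*(-3) = -489*(-3) = 1467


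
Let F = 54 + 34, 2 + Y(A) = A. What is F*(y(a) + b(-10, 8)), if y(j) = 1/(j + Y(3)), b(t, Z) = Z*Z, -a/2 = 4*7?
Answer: 28152/5 ≈ 5630.4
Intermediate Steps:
Y(A) = -2 + A
a = -56 (a = -8*7 = -2*28 = -56)
F = 88
b(t, Z) = Z²
y(j) = 1/(1 + j) (y(j) = 1/(j + (-2 + 3)) = 1/(j + 1) = 1/(1 + j))
F*(y(a) + b(-10, 8)) = 88*(1/(1 - 56) + 8²) = 88*(1/(-55) + 64) = 88*(-1/55 + 64) = 88*(3519/55) = 28152/5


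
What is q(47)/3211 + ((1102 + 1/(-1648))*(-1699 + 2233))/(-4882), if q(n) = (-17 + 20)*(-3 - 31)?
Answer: -1557415761351/12917108048 ≈ -120.57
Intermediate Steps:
q(n) = -102 (q(n) = 3*(-34) = -102)
q(47)/3211 + ((1102 + 1/(-1648))*(-1699 + 2233))/(-4882) = -102/3211 + ((1102 + 1/(-1648))*(-1699 + 2233))/(-4882) = -102*1/3211 + ((1102 - 1/1648)*534)*(-1/4882) = -102/3211 + ((1816095/1648)*534)*(-1/4882) = -102/3211 + (484897365/824)*(-1/4882) = -102/3211 - 484897365/4022768 = -1557415761351/12917108048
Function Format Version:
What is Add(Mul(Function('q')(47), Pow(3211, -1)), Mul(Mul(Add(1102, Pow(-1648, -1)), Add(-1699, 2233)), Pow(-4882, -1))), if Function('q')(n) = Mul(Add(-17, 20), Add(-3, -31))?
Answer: Rational(-1557415761351, 12917108048) ≈ -120.57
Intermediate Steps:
Function('q')(n) = -102 (Function('q')(n) = Mul(3, -34) = -102)
Add(Mul(Function('q')(47), Pow(3211, -1)), Mul(Mul(Add(1102, Pow(-1648, -1)), Add(-1699, 2233)), Pow(-4882, -1))) = Add(Mul(-102, Pow(3211, -1)), Mul(Mul(Add(1102, Pow(-1648, -1)), Add(-1699, 2233)), Pow(-4882, -1))) = Add(Mul(-102, Rational(1, 3211)), Mul(Mul(Add(1102, Rational(-1, 1648)), 534), Rational(-1, 4882))) = Add(Rational(-102, 3211), Mul(Mul(Rational(1816095, 1648), 534), Rational(-1, 4882))) = Add(Rational(-102, 3211), Mul(Rational(484897365, 824), Rational(-1, 4882))) = Add(Rational(-102, 3211), Rational(-484897365, 4022768)) = Rational(-1557415761351, 12917108048)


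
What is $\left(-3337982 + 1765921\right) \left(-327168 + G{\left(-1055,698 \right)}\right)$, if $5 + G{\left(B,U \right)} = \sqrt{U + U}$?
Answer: $514335913553 - 3144122 \sqrt{349} \approx 5.1428 \cdot 10^{11}$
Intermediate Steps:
$G{\left(B,U \right)} = -5 + \sqrt{2} \sqrt{U}$ ($G{\left(B,U \right)} = -5 + \sqrt{U + U} = -5 + \sqrt{2 U} = -5 + \sqrt{2} \sqrt{U}$)
$\left(-3337982 + 1765921\right) \left(-327168 + G{\left(-1055,698 \right)}\right) = \left(-3337982 + 1765921\right) \left(-327168 - \left(5 - \sqrt{2} \sqrt{698}\right)\right) = - 1572061 \left(-327168 - \left(5 - 2 \sqrt{349}\right)\right) = - 1572061 \left(-327173 + 2 \sqrt{349}\right) = 514335913553 - 3144122 \sqrt{349}$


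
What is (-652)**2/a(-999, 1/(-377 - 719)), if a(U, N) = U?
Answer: -425104/999 ≈ -425.53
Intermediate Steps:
(-652)**2/a(-999, 1/(-377 - 719)) = (-652)**2/(-999) = 425104*(-1/999) = -425104/999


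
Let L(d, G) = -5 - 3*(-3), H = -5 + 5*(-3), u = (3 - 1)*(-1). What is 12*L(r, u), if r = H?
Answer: 48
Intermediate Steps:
u = -2 (u = 2*(-1) = -2)
H = -20 (H = -5 - 15 = -20)
r = -20
L(d, G) = 4 (L(d, G) = -5 + 9 = 4)
12*L(r, u) = 12*4 = 48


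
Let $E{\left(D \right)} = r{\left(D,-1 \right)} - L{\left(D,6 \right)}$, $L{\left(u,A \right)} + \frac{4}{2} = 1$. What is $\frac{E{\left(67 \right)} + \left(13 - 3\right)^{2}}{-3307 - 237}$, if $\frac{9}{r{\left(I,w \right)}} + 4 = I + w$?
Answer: $- \frac{6271}{219728} \approx -0.02854$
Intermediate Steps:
$L{\left(u,A \right)} = -1$ ($L{\left(u,A \right)} = -2 + 1 = -1$)
$r{\left(I,w \right)} = \frac{9}{-4 + I + w}$ ($r{\left(I,w \right)} = \frac{9}{-4 + \left(I + w\right)} = \frac{9}{-4 + I + w}$)
$E{\left(D \right)} = 1 + \frac{9}{-5 + D}$ ($E{\left(D \right)} = \frac{9}{-4 + D - 1} - -1 = \frac{9}{-5 + D} + 1 = 1 + \frac{9}{-5 + D}$)
$\frac{E{\left(67 \right)} + \left(13 - 3\right)^{2}}{-3307 - 237} = \frac{\frac{4 + 67}{-5 + 67} + \left(13 - 3\right)^{2}}{-3307 - 237} = \frac{\frac{1}{62} \cdot 71 + 10^{2}}{-3544} = \left(\frac{1}{62} \cdot 71 + 100\right) \left(- \frac{1}{3544}\right) = \left(\frac{71}{62} + 100\right) \left(- \frac{1}{3544}\right) = \frac{6271}{62} \left(- \frac{1}{3544}\right) = - \frac{6271}{219728}$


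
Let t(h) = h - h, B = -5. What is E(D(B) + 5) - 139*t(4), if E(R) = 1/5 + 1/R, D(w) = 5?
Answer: 3/10 ≈ 0.30000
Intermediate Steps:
t(h) = 0
E(R) = ⅕ + 1/R (E(R) = 1*(⅕) + 1/R = ⅕ + 1/R)
E(D(B) + 5) - 139*t(4) = (5 + (5 + 5))/(5*(5 + 5)) - 139*0 = (⅕)*(5 + 10)/10 + 0 = (⅕)*(⅒)*15 + 0 = 3/10 + 0 = 3/10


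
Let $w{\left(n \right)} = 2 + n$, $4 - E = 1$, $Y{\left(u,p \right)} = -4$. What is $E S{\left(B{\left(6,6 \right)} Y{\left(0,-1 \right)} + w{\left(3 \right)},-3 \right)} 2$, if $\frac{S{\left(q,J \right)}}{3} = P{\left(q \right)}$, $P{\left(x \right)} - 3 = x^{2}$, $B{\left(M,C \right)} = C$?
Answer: $6552$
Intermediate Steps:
$E = 3$ ($E = 4 - 1 = 3$)
$P{\left(x \right)} = 3 + x^{2}$
$S{\left(q,J \right)} = 9 + 3 q^{2}$ ($S{\left(q,J \right)} = 3 \left(3 + q^{2}\right) = 9 + 3 q^{2}$)
$E S{\left(B{\left(6,6 \right)} Y{\left(0,-1 \right)} + w{\left(3 \right)},-3 \right)} 2 = 3 \left(9 + 3 \left(6 \left(-4\right) + \left(2 + 3\right)\right)^{2}\right) 2 = 3 \left(9 + 3 \left(-24 + 5\right)^{2}\right) 2 = 3 \left(9 + 3 \left(-19\right)^{2}\right) 2 = 3 \left(9 + 3 \cdot 361\right) 2 = 3 \left(9 + 1083\right) 2 = 3 \cdot 1092 \cdot 2 = 3276 \cdot 2 = 6552$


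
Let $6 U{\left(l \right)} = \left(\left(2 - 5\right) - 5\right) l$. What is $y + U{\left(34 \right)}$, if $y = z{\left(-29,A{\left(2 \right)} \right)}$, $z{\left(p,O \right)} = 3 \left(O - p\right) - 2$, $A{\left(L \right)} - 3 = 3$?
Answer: $\frac{173}{3} \approx 57.667$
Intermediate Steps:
$A{\left(L \right)} = 6$ ($A{\left(L \right)} = 3 + 3 = 6$)
$z{\left(p,O \right)} = -2 - 3 p + 3 O$ ($z{\left(p,O \right)} = \left(- 3 p + 3 O\right) - 2 = -2 - 3 p + 3 O$)
$y = 103$ ($y = -2 - -87 + 3 \cdot 6 = -2 + 87 + 18 = 103$)
$U{\left(l \right)} = - \frac{4 l}{3}$ ($U{\left(l \right)} = \frac{\left(\left(2 - 5\right) - 5\right) l}{6} = \frac{\left(-3 - 5\right) l}{6} = \frac{\left(-8\right) l}{6} = - \frac{4 l}{3}$)
$y + U{\left(34 \right)} = 103 - \frac{136}{3} = \frac{173}{3}$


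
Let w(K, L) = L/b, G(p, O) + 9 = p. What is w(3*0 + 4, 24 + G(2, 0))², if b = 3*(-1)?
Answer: 289/9 ≈ 32.111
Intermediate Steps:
b = -3
G(p, O) = -9 + p
w(K, L) = -L/3 (w(K, L) = L/(-3) = L*(-⅓) = -L/3)
w(3*0 + 4, 24 + G(2, 0))² = (-(24 + (-9 + 2))/3)² = (-(24 - 7)/3)² = (-⅓*17)² = (-17/3)² = 289/9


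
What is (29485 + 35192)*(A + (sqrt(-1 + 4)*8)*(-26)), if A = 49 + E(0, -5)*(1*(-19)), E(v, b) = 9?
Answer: -7890594 - 13452816*sqrt(3) ≈ -3.1192e+7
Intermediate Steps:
A = -122 (A = 49 + 9*(1*(-19)) = 49 + 9*(-19) = 49 - 171 = -122)
(29485 + 35192)*(A + (sqrt(-1 + 4)*8)*(-26)) = (29485 + 35192)*(-122 + (sqrt(-1 + 4)*8)*(-26)) = 64677*(-122 + (sqrt(3)*8)*(-26)) = 64677*(-122 + (8*sqrt(3))*(-26)) = 64677*(-122 - 208*sqrt(3)) = -7890594 - 13452816*sqrt(3)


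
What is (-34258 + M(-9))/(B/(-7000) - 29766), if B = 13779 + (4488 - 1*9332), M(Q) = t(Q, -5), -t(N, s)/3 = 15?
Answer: 48024200/41674187 ≈ 1.1524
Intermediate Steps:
t(N, s) = -45 (t(N, s) = -3*15 = -45)
M(Q) = -45
B = 8935 (B = 13779 + (4488 - 9332) = 13779 - 4844 = 8935)
(-34258 + M(-9))/(B/(-7000) - 29766) = (-34258 - 45)/(8935/(-7000) - 29766) = -34303/(8935*(-1/7000) - 29766) = -34303/(-1787/1400 - 29766) = -34303/(-41674187/1400) = -34303*(-1400/41674187) = 48024200/41674187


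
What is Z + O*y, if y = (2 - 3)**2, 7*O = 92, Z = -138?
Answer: -874/7 ≈ -124.86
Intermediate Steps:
O = 92/7 (O = (1/7)*92 = 92/7 ≈ 13.143)
y = 1 (y = (-1)**2 = 1)
Z + O*y = -138 + (92/7)*1 = -138 + 92/7 = -874/7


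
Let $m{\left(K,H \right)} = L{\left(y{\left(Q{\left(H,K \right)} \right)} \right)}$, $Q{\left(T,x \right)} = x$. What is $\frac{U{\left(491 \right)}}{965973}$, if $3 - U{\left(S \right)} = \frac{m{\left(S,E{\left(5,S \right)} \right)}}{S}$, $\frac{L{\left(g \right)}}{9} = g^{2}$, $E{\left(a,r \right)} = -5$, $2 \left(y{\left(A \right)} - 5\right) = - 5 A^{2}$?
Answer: $- \frac{4358931316111}{632390324} \approx -6892.8$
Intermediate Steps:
$y{\left(A \right)} = 5 - \frac{5 A^{2}}{2}$ ($y{\left(A \right)} = 5 + \frac{\left(-5\right) A^{2}}{2} = 5 - \frac{5 A^{2}}{2}$)
$L{\left(g \right)} = 9 g^{2}$
$m{\left(K,H \right)} = 9 \left(5 - \frac{5 K^{2}}{2}\right)^{2}$
$U{\left(S \right)} = 3 - \frac{225 \left(-2 + S^{2}\right)^{2}}{4 S}$ ($U{\left(S \right)} = 3 - \frac{\frac{225}{4} \left(-2 + S^{2}\right)^{2}}{S} = 3 - \frac{225 \left(-2 + S^{2}\right)^{2}}{4 S}$)
$\frac{U{\left(491 \right)}}{965973} = \frac{3 - \frac{225 \left(-2 + 491^{2}\right)^{2}}{4 \cdot 491}}{965973} = \left(3 - \frac{225 \left(-2 + 241081\right)^{2}}{1964}\right) \frac{1}{965973} = \left(3 - \frac{225 \cdot 241079^{2}}{1964}\right) \frac{1}{965973} = \left(3 - \frac{225}{1964} \cdot 58119084241\right) \frac{1}{965973} = \left(3 - \frac{13076793954225}{1964}\right) \frac{1}{965973} = \left(- \frac{13076793948333}{1964}\right) \frac{1}{965973} = - \frac{4358931316111}{632390324}$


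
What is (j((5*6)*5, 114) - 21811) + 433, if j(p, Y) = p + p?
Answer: -21078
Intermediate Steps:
j(p, Y) = 2*p
(j((5*6)*5, 114) - 21811) + 433 = (2*((5*6)*5) - 21811) + 433 = (2*(30*5) - 21811) + 433 = (2*150 - 21811) + 433 = (300 - 21811) + 433 = -21511 + 433 = -21078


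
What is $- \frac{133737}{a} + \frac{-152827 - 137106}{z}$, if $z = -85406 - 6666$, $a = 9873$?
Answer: $- \frac{3150308185}{303008952} \approx -10.397$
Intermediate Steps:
$z = -92072$ ($z = -85406 - 6666 = -92072$)
$- \frac{133737}{a} + \frac{-152827 - 137106}{z} = - \frac{133737}{9873} + \frac{-152827 - 137106}{-92072} = \left(-133737\right) \frac{1}{9873} - - \frac{289933}{92072} = - \frac{44579}{3291} + \frac{289933}{92072} = - \frac{3150308185}{303008952}$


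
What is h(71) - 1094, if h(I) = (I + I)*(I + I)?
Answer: 19070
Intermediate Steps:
h(I) = 4*I**2 (h(I) = (2*I)*(2*I) = 4*I**2)
h(71) - 1094 = 4*71**2 - 1094 = 4*5041 - 1094 = 20164 - 1094 = 19070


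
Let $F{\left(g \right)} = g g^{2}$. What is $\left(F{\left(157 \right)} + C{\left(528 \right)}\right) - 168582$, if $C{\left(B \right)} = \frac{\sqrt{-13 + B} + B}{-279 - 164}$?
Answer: $\frac{1639680245}{443} - \frac{\sqrt{515}}{443} \approx 3.7013 \cdot 10^{6}$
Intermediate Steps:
$F{\left(g \right)} = g^{3}$
$C{\left(B \right)} = - \frac{B}{443} - \frac{\sqrt{-13 + B}}{443}$ ($C{\left(B \right)} = \frac{B + \sqrt{-13 + B}}{-443} = \left(B + \sqrt{-13 + B}\right) \left(- \frac{1}{443}\right) = - \frac{B}{443} - \frac{\sqrt{-13 + B}}{443}$)
$\left(F{\left(157 \right)} + C{\left(528 \right)}\right) - 168582 = \left(157^{3} - \left(\frac{528}{443} + \frac{\sqrt{-13 + 528}}{443}\right)\right) - 168582 = \left(3869893 - \left(\frac{528}{443} + \frac{\sqrt{515}}{443}\right)\right) - 168582 = \left(\frac{1714362071}{443} - \frac{\sqrt{515}}{443}\right) - 168582 = \frac{1639680245}{443} - \frac{\sqrt{515}}{443}$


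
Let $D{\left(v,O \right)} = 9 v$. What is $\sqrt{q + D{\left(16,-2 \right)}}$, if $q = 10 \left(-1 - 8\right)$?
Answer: $3 \sqrt{6} \approx 7.3485$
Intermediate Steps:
$q = -90$ ($q = 10 \left(-9\right) = -90$)
$\sqrt{q + D{\left(16,-2 \right)}} = \sqrt{-90 + 9 \cdot 16} = \sqrt{-90 + 144} = \sqrt{54} = 3 \sqrt{6}$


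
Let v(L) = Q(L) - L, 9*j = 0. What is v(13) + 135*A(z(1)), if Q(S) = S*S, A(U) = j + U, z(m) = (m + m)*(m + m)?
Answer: 696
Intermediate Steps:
j = 0 (j = (⅑)*0 = 0)
z(m) = 4*m² (z(m) = (2*m)*(2*m) = 4*m²)
A(U) = U (A(U) = 0 + U = U)
Q(S) = S²
v(L) = L² - L
v(13) + 135*A(z(1)) = 13*(-1 + 13) + 135*(4*1²) = 13*12 + 135*(4*1) = 156 + 135*4 = 156 + 540 = 696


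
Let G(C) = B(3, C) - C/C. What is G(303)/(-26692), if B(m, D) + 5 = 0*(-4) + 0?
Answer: 3/13346 ≈ 0.00022479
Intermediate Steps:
B(m, D) = -5 (B(m, D) = -5 + (0*(-4) + 0) = -5 + (0 + 0) = -5 + 0 = -5)
G(C) = -6 (G(C) = -5 - C/C = -5 - 1*1 = -5 - 1 = -6)
G(303)/(-26692) = -6/(-26692) = -6*(-1/26692) = 3/13346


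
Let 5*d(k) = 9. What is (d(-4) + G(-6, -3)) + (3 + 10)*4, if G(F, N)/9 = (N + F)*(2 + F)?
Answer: 1889/5 ≈ 377.80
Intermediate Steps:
G(F, N) = 9*(2 + F)*(F + N) (G(F, N) = 9*((N + F)*(2 + F)) = 9*((F + N)*(2 + F)) = 9*((2 + F)*(F + N)) = 9*(2 + F)*(F + N))
d(k) = 9/5 (d(k) = (1/5)*9 = 9/5)
(d(-4) + G(-6, -3)) + (3 + 10)*4 = (9/5 + (9*(-6)**2 + 18*(-6) + 18*(-3) + 9*(-6)*(-3))) + (3 + 10)*4 = (9/5 + (9*36 - 108 - 54 + 162)) + 13*4 = (9/5 + (324 - 108 - 54 + 162)) + 52 = (9/5 + 324) + 52 = 1629/5 + 52 = 1889/5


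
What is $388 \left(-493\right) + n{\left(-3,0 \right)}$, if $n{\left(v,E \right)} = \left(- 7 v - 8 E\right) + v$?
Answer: $-191266$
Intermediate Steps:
$n{\left(v,E \right)} = - 8 E - 6 v$ ($n{\left(v,E \right)} = \left(- 8 E - 7 v\right) + v = - 8 E - 6 v$)
$388 \left(-493\right) + n{\left(-3,0 \right)} = 388 \left(-493\right) - -18 = -191284 + \left(0 + 18\right) = -191284 + 18 = -191266$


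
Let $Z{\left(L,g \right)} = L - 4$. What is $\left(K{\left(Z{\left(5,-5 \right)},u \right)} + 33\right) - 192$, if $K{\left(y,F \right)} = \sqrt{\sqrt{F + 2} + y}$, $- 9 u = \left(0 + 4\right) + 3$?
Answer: $-159 + \frac{\sqrt{9 + 3 \sqrt{11}}}{3} \approx -157.55$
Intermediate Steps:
$Z{\left(L,g \right)} = -4 + L$ ($Z{\left(L,g \right)} = L - 4 = -4 + L$)
$u = - \frac{7}{9}$ ($u = - \frac{\left(0 + 4\right) + 3}{9} = - \frac{4 + 3}{9} = \left(- \frac{1}{9}\right) 7 = - \frac{7}{9} \approx -0.77778$)
$K{\left(y,F \right)} = \sqrt{y + \sqrt{2 + F}}$ ($K{\left(y,F \right)} = \sqrt{\sqrt{2 + F} + y} = \sqrt{y + \sqrt{2 + F}}$)
$\left(K{\left(Z{\left(5,-5 \right)},u \right)} + 33\right) - 192 = \left(\sqrt{\left(-4 + 5\right) + \sqrt{2 - \frac{7}{9}}} + 33\right) - 192 = \left(\sqrt{1 + \sqrt{\frac{11}{9}}} + 33\right) - 192 = \left(\sqrt{1 + \frac{\sqrt{11}}{3}} + 33\right) - 192 = \left(33 + \sqrt{1 + \frac{\sqrt{11}}{3}}\right) - 192 = -159 + \sqrt{1 + \frac{\sqrt{11}}{3}}$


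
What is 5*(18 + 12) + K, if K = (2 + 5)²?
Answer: 199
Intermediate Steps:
K = 49 (K = 7² = 49)
5*(18 + 12) + K = 5*(18 + 12) + 49 = 5*30 + 49 = 150 + 49 = 199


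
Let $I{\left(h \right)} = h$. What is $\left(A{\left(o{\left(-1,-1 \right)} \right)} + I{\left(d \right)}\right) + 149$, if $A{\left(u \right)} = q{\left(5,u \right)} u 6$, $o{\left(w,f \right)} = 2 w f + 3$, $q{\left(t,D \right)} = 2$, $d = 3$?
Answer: $212$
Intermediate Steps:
$o{\left(w,f \right)} = 3 + 2 f w$ ($o{\left(w,f \right)} = 2 f w + 3 = 3 + 2 f w$)
$A{\left(u \right)} = 12 u$ ($A{\left(u \right)} = 2 u 6 = 12 u$)
$\left(A{\left(o{\left(-1,-1 \right)} \right)} + I{\left(d \right)}\right) + 149 = \left(12 \left(3 + 2 \left(-1\right) \left(-1\right)\right) + 3\right) + 149 = \left(12 \left(3 + 2\right) + 3\right) + 149 = \left(12 \cdot 5 + 3\right) + 149 = \left(60 + 3\right) + 149 = 63 + 149 = 212$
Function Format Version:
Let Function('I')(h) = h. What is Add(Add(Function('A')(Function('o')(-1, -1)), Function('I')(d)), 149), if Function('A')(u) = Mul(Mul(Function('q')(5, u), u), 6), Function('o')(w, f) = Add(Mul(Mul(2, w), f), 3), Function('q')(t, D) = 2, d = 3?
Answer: 212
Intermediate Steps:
Function('o')(w, f) = Add(3, Mul(2, f, w)) (Function('o')(w, f) = Add(Mul(2, f, w), 3) = Add(3, Mul(2, f, w)))
Function('A')(u) = Mul(12, u) (Function('A')(u) = Mul(Mul(2, u), 6) = Mul(12, u))
Add(Add(Function('A')(Function('o')(-1, -1)), Function('I')(d)), 149) = Add(Add(Mul(12, Add(3, Mul(2, -1, -1))), 3), 149) = Add(Add(Mul(12, Add(3, 2)), 3), 149) = Add(Add(Mul(12, 5), 3), 149) = Add(Add(60, 3), 149) = Add(63, 149) = 212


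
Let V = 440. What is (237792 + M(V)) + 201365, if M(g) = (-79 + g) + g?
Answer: 439958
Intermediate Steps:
M(g) = -79 + 2*g
(237792 + M(V)) + 201365 = (237792 + (-79 + 2*440)) + 201365 = (237792 + (-79 + 880)) + 201365 = (237792 + 801) + 201365 = 238593 + 201365 = 439958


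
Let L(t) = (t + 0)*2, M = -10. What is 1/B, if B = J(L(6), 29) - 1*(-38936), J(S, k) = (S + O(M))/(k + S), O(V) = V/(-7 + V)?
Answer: 697/27138606 ≈ 2.5683e-5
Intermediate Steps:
L(t) = 2*t (L(t) = t*2 = 2*t)
J(S, k) = (10/17 + S)/(S + k) (J(S, k) = (S - 10/(-7 - 10))/(k + S) = (S - 10/(-17))/(S + k) = (S - 10*(-1/17))/(S + k) = (S + 10/17)/(S + k) = (10/17 + S)/(S + k))
B = 27138606/697 (B = (10/17 + 2*6)/(2*6 + 29) - 1*(-38936) = (10/17 + 12)/(12 + 29) + 38936 = (214/17)/41 + 38936 = (1/41)*(214/17) + 38936 = 214/697 + 38936 = 27138606/697 ≈ 38936.)
1/B = 1/(27138606/697) = 697/27138606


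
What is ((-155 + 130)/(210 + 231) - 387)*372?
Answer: -21165808/147 ≈ -1.4399e+5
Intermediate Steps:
((-155 + 130)/(210 + 231) - 387)*372 = (-25/441 - 387)*372 = -170692/441*372 = -21165808/147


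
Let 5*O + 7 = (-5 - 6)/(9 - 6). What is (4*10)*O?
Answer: -256/3 ≈ -85.333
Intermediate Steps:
O = -32/15 (O = -7/5 + ((-5 - 6)/(9 - 6))/5 = -7/5 + (-11/3)/5 = -7/5 + (-11*⅓)/5 = -7/5 + (⅕)*(-11/3) = -7/5 - 11/15 = -32/15 ≈ -2.1333)
(4*10)*O = (4*10)*(-32/15) = 40*(-32/15) = -256/3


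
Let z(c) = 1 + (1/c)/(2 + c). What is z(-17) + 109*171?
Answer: 4753201/255 ≈ 18640.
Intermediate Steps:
z(c) = 1 + 1/(c*(2 + c)) (z(c) = 1 + 1/((2 + c)*c) = 1 + 1/(c*(2 + c)))
z(-17) + 109*171 = (1 + (-17)² + 2*(-17))/((-17)*(2 - 17)) + 109*171 = -1/17*(1 + 289 - 34)/(-15) + 18639 = -1/17*(-1/15)*256 + 18639 = 256/255 + 18639 = 4753201/255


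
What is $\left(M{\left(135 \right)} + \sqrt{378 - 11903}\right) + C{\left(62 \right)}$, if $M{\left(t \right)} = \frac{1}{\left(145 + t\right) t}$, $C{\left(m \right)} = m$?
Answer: $\frac{2343601}{37800} + 5 i \sqrt{461} \approx 62.0 + 107.35 i$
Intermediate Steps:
$M{\left(t \right)} = \frac{1}{t \left(145 + t\right)}$
$\left(M{\left(135 \right)} + \sqrt{378 - 11903}\right) + C{\left(62 \right)} = \left(\frac{1}{135 \left(145 + 135\right)} + \sqrt{378 - 11903}\right) + 62 = \left(\frac{1}{135 \cdot 280} + \sqrt{-11525}\right) + 62 = \left(\frac{1}{135} \cdot \frac{1}{280} + 5 i \sqrt{461}\right) + 62 = \left(\frac{1}{37800} + 5 i \sqrt{461}\right) + 62 = \frac{2343601}{37800} + 5 i \sqrt{461}$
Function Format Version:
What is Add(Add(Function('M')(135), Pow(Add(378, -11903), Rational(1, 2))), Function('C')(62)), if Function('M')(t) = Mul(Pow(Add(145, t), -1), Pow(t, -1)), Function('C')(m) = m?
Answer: Add(Rational(2343601, 37800), Mul(5, I, Pow(461, Rational(1, 2)))) ≈ Add(62.000, Mul(107.35, I))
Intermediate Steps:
Function('M')(t) = Mul(Pow(t, -1), Pow(Add(145, t), -1))
Add(Add(Function('M')(135), Pow(Add(378, -11903), Rational(1, 2))), Function('C')(62)) = Add(Add(Mul(Pow(135, -1), Pow(Add(145, 135), -1)), Pow(Add(378, -11903), Rational(1, 2))), 62) = Add(Add(Mul(Rational(1, 135), Pow(280, -1)), Pow(-11525, Rational(1, 2))), 62) = Add(Add(Mul(Rational(1, 135), Rational(1, 280)), Mul(5, I, Pow(461, Rational(1, 2)))), 62) = Add(Add(Rational(1, 37800), Mul(5, I, Pow(461, Rational(1, 2)))), 62) = Add(Rational(2343601, 37800), Mul(5, I, Pow(461, Rational(1, 2))))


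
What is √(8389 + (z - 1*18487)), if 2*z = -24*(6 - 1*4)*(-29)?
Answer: I*√9402 ≈ 96.964*I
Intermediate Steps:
z = 696 (z = (-24*(6 - 1*4)*(-29))/2 = (-24*(6 - 4)*(-29))/2 = (-24*2*(-29))/2 = (-48*(-29))/2 = (½)*1392 = 696)
√(8389 + (z - 1*18487)) = √(8389 + (696 - 1*18487)) = √(8389 + (696 - 18487)) = √(8389 - 17791) = √(-9402) = I*√9402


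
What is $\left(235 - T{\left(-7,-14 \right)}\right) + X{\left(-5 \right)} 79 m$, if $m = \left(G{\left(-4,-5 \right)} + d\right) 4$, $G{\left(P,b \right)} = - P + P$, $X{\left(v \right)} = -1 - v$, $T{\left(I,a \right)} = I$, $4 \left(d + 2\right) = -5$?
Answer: $-3866$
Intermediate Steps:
$d = - \frac{13}{4}$ ($d = -2 + \frac{1}{4} \left(-5\right) = -2 - \frac{5}{4} = - \frac{13}{4} \approx -3.25$)
$G{\left(P,b \right)} = 0$
$m = -13$ ($m = \left(0 - \frac{13}{4}\right) 4 = \left(- \frac{13}{4}\right) 4 = -13$)
$\left(235 - T{\left(-7,-14 \right)}\right) + X{\left(-5 \right)} 79 m = \left(235 - -7\right) + \left(-1 - -5\right) 79 \left(-13\right) = \left(235 + 7\right) + \left(-1 + 5\right) 79 \left(-13\right) = 242 + 4 \cdot 79 \left(-13\right) = 242 + 316 \left(-13\right) = 242 - 4108 = -3866$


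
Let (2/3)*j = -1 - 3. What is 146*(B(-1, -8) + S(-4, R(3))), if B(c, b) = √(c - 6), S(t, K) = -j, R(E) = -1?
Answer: 876 + 146*I*√7 ≈ 876.0 + 386.28*I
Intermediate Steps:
j = -6 (j = 3*(-1 - 3)/2 = (3/2)*(-4) = -6)
S(t, K) = 6 (S(t, K) = -1*(-6) = 6)
B(c, b) = √(-6 + c)
146*(B(-1, -8) + S(-4, R(3))) = 146*(√(-6 - 1) + 6) = 146*(√(-7) + 6) = 146*(I*√7 + 6) = 146*(6 + I*√7) = 876 + 146*I*√7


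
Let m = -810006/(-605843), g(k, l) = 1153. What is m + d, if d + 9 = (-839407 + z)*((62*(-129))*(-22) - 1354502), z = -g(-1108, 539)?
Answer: 600171476941673099/605843 ≈ 9.9064e+11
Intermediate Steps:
m = 810006/605843 (m = -810006*(-1/605843) = 810006/605843 ≈ 1.3370)
z = -1153 (z = -1*1153 = -1153)
d = 990638625751 (d = -9 + (-839407 - 1153)*((62*(-129))*(-22) - 1354502) = -9 - 840560*(-7998*(-22) - 1354502) = -9 - 840560*(175956 - 1354502) = -9 - 840560*(-1178546) = -9 + 990638625760 = 990638625751)
m + d = 810006/605843 + 990638625751 = 600171476941673099/605843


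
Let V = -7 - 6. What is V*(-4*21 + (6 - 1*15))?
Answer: 1209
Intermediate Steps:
V = -13
V*(-4*21 + (6 - 1*15)) = -13*(-4*21 + (6 - 1*15)) = -13*(-84 + (6 - 15)) = -13*(-84 - 9) = -13*(-93) = 1209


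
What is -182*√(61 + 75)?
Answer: -364*√34 ≈ -2122.5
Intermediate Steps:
-182*√(61 + 75) = -364*√34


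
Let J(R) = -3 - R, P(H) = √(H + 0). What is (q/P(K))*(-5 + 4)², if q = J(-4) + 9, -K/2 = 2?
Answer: -5*I ≈ -5.0*I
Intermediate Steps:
K = -4 (K = -2*2 = -4)
P(H) = √H
q = 10 (q = (-3 - 1*(-4)) + 9 = (-3 + 4) + 9 = 1 + 9 = 10)
(q/P(K))*(-5 + 4)² = (10/√(-4))*(-5 + 4)² = (10/(2*I))*(-1)² = (-I/2*10)*1 = -5*I*1 = -5*I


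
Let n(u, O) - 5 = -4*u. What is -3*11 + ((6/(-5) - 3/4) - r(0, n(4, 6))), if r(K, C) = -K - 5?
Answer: -599/20 ≈ -29.950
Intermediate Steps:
n(u, O) = 5 - 4*u
r(K, C) = -5 - K
-3*11 + ((6/(-5) - 3/4) - r(0, n(4, 6))) = -3*11 + ((6/(-5) - 3/4) - (-5 - 1*0)) = -33 + ((6*(-1/5) - 3*1/4) - (-5 + 0)) = -33 + ((-6/5 - 3/4) - 1*(-5)) = -33 + (-39/20 + 5) = -33 + 61/20 = -599/20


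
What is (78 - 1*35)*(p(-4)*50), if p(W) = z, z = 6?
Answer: 12900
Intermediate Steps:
p(W) = 6
(78 - 1*35)*(p(-4)*50) = (78 - 1*35)*(6*50) = (78 - 35)*300 = 43*300 = 12900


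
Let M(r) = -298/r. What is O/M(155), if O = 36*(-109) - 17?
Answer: 610855/298 ≈ 2049.8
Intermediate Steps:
O = -3941 (O = -3924 - 17 = -3941)
O/M(155) = -3941/((-298/155)) = -3941/((-298*1/155)) = -3941/(-298/155) = -3941*(-155/298) = 610855/298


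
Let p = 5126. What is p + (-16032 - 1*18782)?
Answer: -29688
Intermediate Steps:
p + (-16032 - 1*18782) = 5126 + (-16032 - 1*18782) = 5126 + (-16032 - 18782) = 5126 - 34814 = -29688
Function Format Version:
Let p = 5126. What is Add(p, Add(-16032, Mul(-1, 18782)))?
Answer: -29688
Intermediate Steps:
Add(p, Add(-16032, Mul(-1, 18782))) = Add(5126, Add(-16032, Mul(-1, 18782))) = Add(5126, Add(-16032, -18782)) = Add(5126, -34814) = -29688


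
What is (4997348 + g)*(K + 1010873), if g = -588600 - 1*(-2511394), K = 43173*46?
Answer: 20738496070002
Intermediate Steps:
K = 1985958
g = 1922794 (g = -588600 + 2511394 = 1922794)
(4997348 + g)*(K + 1010873) = (4997348 + 1922794)*(1985958 + 1010873) = 6920142*2996831 = 20738496070002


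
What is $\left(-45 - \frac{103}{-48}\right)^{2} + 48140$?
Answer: $\frac{115145809}{2304} \approx 49977.0$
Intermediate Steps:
$\left(-45 - \frac{103}{-48}\right)^{2} + 48140 = \left(-45 - - \frac{103}{48}\right)^{2} + 48140 = \left(-45 + \frac{103}{48}\right)^{2} + 48140 = \left(- \frac{2057}{48}\right)^{2} + 48140 = \frac{4231249}{2304} + 48140 = \frac{115145809}{2304}$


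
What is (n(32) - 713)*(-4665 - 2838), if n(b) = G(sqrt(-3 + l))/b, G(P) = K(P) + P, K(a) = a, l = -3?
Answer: 5349639 - 7503*I*sqrt(6)/16 ≈ 5.3496e+6 - 1148.7*I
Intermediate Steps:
G(P) = 2*P (G(P) = P + P = 2*P)
n(b) = 2*I*sqrt(6)/b (n(b) = (2*sqrt(-3 - 3))/b = (2*sqrt(-6))/b = (2*(I*sqrt(6)))/b = (2*I*sqrt(6))/b = 2*I*sqrt(6)/b)
(n(32) - 713)*(-4665 - 2838) = (2*I*sqrt(6)/32 - 713)*(-4665 - 2838) = (2*I*sqrt(6)*(1/32) - 713)*(-7503) = (I*sqrt(6)/16 - 713)*(-7503) = (-713 + I*sqrt(6)/16)*(-7503) = 5349639 - 7503*I*sqrt(6)/16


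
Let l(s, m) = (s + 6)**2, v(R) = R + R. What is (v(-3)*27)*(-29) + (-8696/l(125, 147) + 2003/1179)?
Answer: 725785531/154449 ≈ 4699.2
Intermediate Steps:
v(R) = 2*R
l(s, m) = (6 + s)**2
(v(-3)*27)*(-29) + (-8696/l(125, 147) + 2003/1179) = ((2*(-3))*27)*(-29) + (-8696/(6 + 125)**2 + 2003/1179) = -6*27*(-29) + (-8696/(131**2) + 2003*(1/1179)) = -162*(-29) + (-8696/17161 + 2003/1179) = 4698 + (-8696*1/17161 + 2003/1179) = 4698 + (-8696/17161 + 2003/1179) = 4698 + 184129/154449 = 725785531/154449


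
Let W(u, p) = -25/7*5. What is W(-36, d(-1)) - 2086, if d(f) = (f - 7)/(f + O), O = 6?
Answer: -14727/7 ≈ -2103.9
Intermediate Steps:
d(f) = (-7 + f)/(6 + f) (d(f) = (f - 7)/(f + 6) = (-7 + f)/(6 + f))
W(u, p) = -125/7 (W(u, p) = -25*⅐*5 = -25/7*5 = -125/7)
W(-36, d(-1)) - 2086 = -125/7 - 2086 = -14727/7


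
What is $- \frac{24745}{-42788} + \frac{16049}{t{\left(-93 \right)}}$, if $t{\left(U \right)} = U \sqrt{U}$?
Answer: $\frac{24745}{42788} + \frac{16049 i \sqrt{93}}{8649} \approx 0.57832 + 17.895 i$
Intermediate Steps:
$t{\left(U \right)} = U^{\frac{3}{2}}$
$- \frac{24745}{-42788} + \frac{16049}{t{\left(-93 \right)}} = - \frac{24745}{-42788} + \frac{16049}{\left(-93\right)^{\frac{3}{2}}} = \left(-24745\right) \left(- \frac{1}{42788}\right) + \frac{16049}{\left(-93\right) i \sqrt{93}} = \frac{24745}{42788} + 16049 \frac{i \sqrt{93}}{8649} = \frac{24745}{42788} + \frac{16049 i \sqrt{93}}{8649}$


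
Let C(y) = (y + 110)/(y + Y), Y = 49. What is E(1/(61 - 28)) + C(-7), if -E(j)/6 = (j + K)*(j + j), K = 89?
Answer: -152065/5082 ≈ -29.922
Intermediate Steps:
E(j) = -12*j*(89 + j) (E(j) = -6*(j + 89)*(j + j) = -6*(89 + j)*2*j = -12*j*(89 + j))
C(y) = (110 + y)/(49 + y) (C(y) = (y + 110)/(y + 49) = (110 + y)/(49 + y))
E(1/(61 - 28)) + C(-7) = -12*(89 + 1/(61 - 28))/(61 - 28) + (110 - 7)/(49 - 7) = -12*(89 + 1/33)/33 + 103/42 = -12*1/33*(89 + 1/33) + (1/42)*103 = -12*1/33*2938/33 + 103/42 = -11752/363 + 103/42 = -152065/5082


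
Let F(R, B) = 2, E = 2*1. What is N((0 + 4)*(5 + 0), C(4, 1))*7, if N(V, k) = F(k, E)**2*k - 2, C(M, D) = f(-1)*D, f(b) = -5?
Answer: -154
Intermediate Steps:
E = 2
C(M, D) = -5*D
N(V, k) = -2 + 4*k (N(V, k) = 2**2*k - 2 = 4*k - 2 = -2 + 4*k)
N((0 + 4)*(5 + 0), C(4, 1))*7 = (-2 + 4*(-5*1))*7 = (-2 + 4*(-5))*7 = (-2 - 20)*7 = -22*7 = -154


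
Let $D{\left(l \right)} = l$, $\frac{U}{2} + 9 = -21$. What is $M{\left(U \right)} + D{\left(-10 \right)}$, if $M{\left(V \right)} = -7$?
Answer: $-17$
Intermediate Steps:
$U = -60$ ($U = -18 + 2 \left(-21\right) = -18 - 42 = -60$)
$M{\left(U \right)} + D{\left(-10 \right)} = -7 - 10 = -17$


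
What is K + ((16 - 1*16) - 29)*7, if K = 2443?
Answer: 2240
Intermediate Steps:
K + ((16 - 1*16) - 29)*7 = 2443 + ((16 - 1*16) - 29)*7 = 2443 + ((16 - 16) - 29)*7 = 2443 + (0 - 29)*7 = 2443 - 29*7 = 2443 - 203 = 2240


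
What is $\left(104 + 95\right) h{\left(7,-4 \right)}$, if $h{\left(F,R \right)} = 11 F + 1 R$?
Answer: $14527$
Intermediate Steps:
$h{\left(F,R \right)} = R + 11 F$ ($h{\left(F,R \right)} = 11 F + R = R + 11 F$)
$\left(104 + 95\right) h{\left(7,-4 \right)} = \left(104 + 95\right) \left(-4 + 11 \cdot 7\right) = 199 \left(-4 + 77\right) = 199 \cdot 73 = 14527$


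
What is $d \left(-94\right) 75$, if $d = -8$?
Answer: $56400$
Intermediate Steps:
$d \left(-94\right) 75 = \left(-8\right) \left(-94\right) 75 = 752 \cdot 75 = 56400$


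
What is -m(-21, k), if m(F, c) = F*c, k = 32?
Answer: 672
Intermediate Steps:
-m(-21, k) = -(-21)*32 = -1*(-672) = 672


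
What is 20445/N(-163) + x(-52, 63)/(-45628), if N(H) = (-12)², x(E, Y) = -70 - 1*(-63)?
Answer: 77738789/547536 ≈ 141.98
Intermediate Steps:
x(E, Y) = -7 (x(E, Y) = -70 + 63 = -7)
N(H) = 144
20445/N(-163) + x(-52, 63)/(-45628) = 20445/144 - 7/(-45628) = 20445*(1/144) - 7*(-1/45628) = 6815/48 + 7/45628 = 77738789/547536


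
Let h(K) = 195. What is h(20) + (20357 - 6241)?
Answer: 14311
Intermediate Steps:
h(20) + (20357 - 6241) = 195 + (20357 - 6241) = 195 + 14116 = 14311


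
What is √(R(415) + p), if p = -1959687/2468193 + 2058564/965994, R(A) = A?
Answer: √7304780098506518770624482/132458868269 ≈ 20.404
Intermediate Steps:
p = 177104853943/132458868269 (p = -1959687*1/2468193 + 2058564*(1/965994) = -653229/822731 + 343094/160999 = 177104853943/132458868269 ≈ 1.3371)
√(R(415) + p) = √(415 + 177104853943/132458868269) = √(55147535185578/132458868269) = √7304780098506518770624482/132458868269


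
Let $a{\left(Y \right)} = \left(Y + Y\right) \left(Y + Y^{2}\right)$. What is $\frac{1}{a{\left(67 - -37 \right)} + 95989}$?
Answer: $\frac{1}{2367349} \approx 4.2241 \cdot 10^{-7}$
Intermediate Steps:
$a{\left(Y \right)} = 2 Y \left(Y + Y^{2}\right)$
$\frac{1}{a{\left(67 - -37 \right)} + 95989} = \frac{1}{2 \left(67 - -37\right)^{2} \left(1 + \left(67 - -37\right)\right) + 95989} = \frac{1}{2 \left(67 + 37\right)^{2} \left(1 + \left(67 + 37\right)\right) + 95989} = \frac{1}{2 \cdot 104^{2} \left(1 + 104\right) + 95989} = \frac{1}{2 \cdot 10816 \cdot 105 + 95989} = \frac{1}{2271360 + 95989} = \frac{1}{2367349}$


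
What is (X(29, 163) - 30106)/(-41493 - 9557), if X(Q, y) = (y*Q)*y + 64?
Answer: -740459/51050 ≈ -14.505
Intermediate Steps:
X(Q, y) = 64 + Q*y**2 (X(Q, y) = (Q*y)*y + 64 = Q*y**2 + 64 = 64 + Q*y**2)
(X(29, 163) - 30106)/(-41493 - 9557) = ((64 + 29*163**2) - 30106)/(-41493 - 9557) = ((64 + 29*26569) - 30106)/(-51050) = ((64 + 770501) - 30106)*(-1/51050) = (770565 - 30106)*(-1/51050) = 740459*(-1/51050) = -740459/51050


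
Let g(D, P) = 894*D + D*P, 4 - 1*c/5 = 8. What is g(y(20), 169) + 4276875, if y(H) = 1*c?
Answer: 4255615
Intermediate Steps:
c = -20 (c = 20 - 5*8 = 20 - 40 = -20)
y(H) = -20 (y(H) = 1*(-20) = -20)
g(y(20), 169) + 4276875 = -20*(894 + 169) + 4276875 = -20*1063 + 4276875 = -21260 + 4276875 = 4255615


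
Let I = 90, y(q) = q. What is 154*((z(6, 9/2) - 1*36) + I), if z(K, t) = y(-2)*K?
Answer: 6468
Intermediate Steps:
z(K, t) = -2*K
154*((z(6, 9/2) - 1*36) + I) = 154*((-2*6 - 1*36) + 90) = 154*((-12 - 36) + 90) = 154*(-48 + 90) = 154*42 = 6468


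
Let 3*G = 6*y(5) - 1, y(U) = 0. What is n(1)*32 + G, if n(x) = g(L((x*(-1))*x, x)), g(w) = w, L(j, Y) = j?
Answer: -97/3 ≈ -32.333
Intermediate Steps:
n(x) = -x² (n(x) = (x*(-1))*x = (-x)*x = -x²)
G = -⅓ (G = (6*0 - 1)/3 = (0 - 1)/3 = (⅓)*(-1) = -⅓ ≈ -0.33333)
n(1)*32 + G = -1*1²*32 - ⅓ = -1*1*32 - ⅓ = -1*32 - ⅓ = -32 - ⅓ = -97/3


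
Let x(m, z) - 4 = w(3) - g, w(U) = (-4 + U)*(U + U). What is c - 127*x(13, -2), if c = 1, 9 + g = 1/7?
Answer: -6089/7 ≈ -869.86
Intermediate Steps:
g = -62/7 (g = -9 + 1/7 = -9 + ⅐ = -62/7 ≈ -8.8571)
w(U) = 2*U*(-4 + U) (w(U) = (-4 + U)*(2*U) = 2*U*(-4 + U))
x(m, z) = 48/7 (x(m, z) = 4 + (2*3*(-4 + 3) - 1*(-62/7)) = 4 + (2*3*(-1) + 62/7) = 4 + (-6 + 62/7) = 4 + 20/7 = 48/7)
c - 127*x(13, -2) = 1 - 127*48/7 = 1 - 6096/7 = -6089/7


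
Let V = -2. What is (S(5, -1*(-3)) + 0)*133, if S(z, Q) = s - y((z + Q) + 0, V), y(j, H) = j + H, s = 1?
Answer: -665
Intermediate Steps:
y(j, H) = H + j
S(z, Q) = 3 - Q - z (S(z, Q) = 1 - (-2 + ((z + Q) + 0)) = 1 - (-2 + ((Q + z) + 0)) = 1 - (-2 + (Q + z)) = 1 - (-2 + Q + z) = 1 + (2 - Q - z) = 3 - Q - z)
(S(5, -1*(-3)) + 0)*133 = ((3 - (-1)*(-3) - 1*5) + 0)*133 = ((3 - 1*3 - 5) + 0)*133 = ((3 - 3 - 5) + 0)*133 = (-5 + 0)*133 = -5*133 = -665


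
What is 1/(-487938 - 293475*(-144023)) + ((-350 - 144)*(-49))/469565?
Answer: 2724178206012359/52845523386172935 ≈ 0.051550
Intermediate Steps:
1/(-487938 - 293475*(-144023)) + ((-350 - 144)*(-49))/469565 = -1/144023/(-781413) - 494*(-49)*(1/469565) = -1/781413*(-1/144023) + 24206*(1/469565) = 1/112541444499 + 24206/469565 = 2724178206012359/52845523386172935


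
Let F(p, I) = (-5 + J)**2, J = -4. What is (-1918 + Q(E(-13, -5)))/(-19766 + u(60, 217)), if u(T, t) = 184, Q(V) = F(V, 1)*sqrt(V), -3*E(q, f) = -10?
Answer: 959/9791 - 27*sqrt(30)/19582 ≈ 0.090395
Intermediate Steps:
E(q, f) = 10/3 (E(q, f) = -1/3*(-10) = 10/3)
F(p, I) = 81 (F(p, I) = (-5 - 4)**2 = (-9)**2 = 81)
Q(V) = 81*sqrt(V)
(-1918 + Q(E(-13, -5)))/(-19766 + u(60, 217)) = (-1918 + 81*sqrt(10/3))/(-19766 + 184) = (-1918 + 81*(sqrt(30)/3))/(-19582) = (-1918 + 27*sqrt(30))*(-1/19582) = 959/9791 - 27*sqrt(30)/19582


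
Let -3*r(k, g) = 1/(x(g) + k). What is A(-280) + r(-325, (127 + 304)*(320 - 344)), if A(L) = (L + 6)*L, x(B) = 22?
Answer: 69738481/909 ≈ 76720.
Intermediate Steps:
A(L) = L*(6 + L) (A(L) = (6 + L)*L = L*(6 + L))
r(k, g) = -1/(3*(22 + k))
A(-280) + r(-325, (127 + 304)*(320 - 344)) = -280*(6 - 280) - 1/(66 + 3*(-325)) = -280*(-274) - 1/(66 - 975) = 76720 - 1/(-909) = 76720 - 1*(-1/909) = 76720 + 1/909 = 69738481/909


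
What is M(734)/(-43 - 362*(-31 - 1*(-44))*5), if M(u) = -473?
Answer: 43/2143 ≈ 0.020065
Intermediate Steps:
M(734)/(-43 - 362*(-31 - 1*(-44))*5) = -473/(-43 - 362*(-31 - 1*(-44))*5) = -473/(-43 - 362*(-31 + 44)*5) = -473/(-43 - 4706*5) = -473/(-43 - 362*65) = -473/(-43 - 23530) = -473/(-23573) = -473*(-1/23573) = 43/2143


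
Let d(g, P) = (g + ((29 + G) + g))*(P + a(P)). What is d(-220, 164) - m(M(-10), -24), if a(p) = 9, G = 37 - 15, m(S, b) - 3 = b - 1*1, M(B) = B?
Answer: -67275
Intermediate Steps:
m(S, b) = 2 + b (m(S, b) = 3 + (b - 1*1) = 3 + (b - 1) = 3 + (-1 + b) = 2 + b)
G = 22
d(g, P) = (9 + P)*(51 + 2*g) (d(g, P) = (g + ((29 + 22) + g))*(P + 9) = (g + (51 + g))*(9 + P) = (51 + 2*g)*(9 + P) = (9 + P)*(51 + 2*g))
d(-220, 164) - m(M(-10), -24) = (459 + 18*(-220) + 51*164 + 2*164*(-220)) - (2 - 24) = (459 - 3960 + 8364 - 72160) - 1*(-22) = -67297 + 22 = -67275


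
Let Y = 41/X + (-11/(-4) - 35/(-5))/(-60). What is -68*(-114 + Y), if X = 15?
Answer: 454631/60 ≈ 7577.2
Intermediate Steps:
Y = 617/240 (Y = 41/15 + (-11/(-4) - 35/(-5))/(-60) = 41*(1/15) + (-11*(-¼) - 35*(-⅕))*(-1/60) = 41/15 + (11/4 + 7)*(-1/60) = 41/15 + (39/4)*(-1/60) = 41/15 - 13/80 = 617/240 ≈ 2.5708)
-68*(-114 + Y) = -68*(-114 + 617/240) = -68*(-26743/240) = 454631/60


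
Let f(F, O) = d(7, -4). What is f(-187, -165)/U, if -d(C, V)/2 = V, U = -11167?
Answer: -8/11167 ≈ -0.00071640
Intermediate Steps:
d(C, V) = -2*V
f(F, O) = 8 (f(F, O) = -2*(-4) = 8)
f(-187, -165)/U = 8/(-11167) = 8*(-1/11167) = -8/11167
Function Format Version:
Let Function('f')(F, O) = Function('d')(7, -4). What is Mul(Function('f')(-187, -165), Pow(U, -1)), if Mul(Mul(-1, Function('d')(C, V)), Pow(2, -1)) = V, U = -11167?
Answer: Rational(-8, 11167) ≈ -0.00071640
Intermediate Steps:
Function('d')(C, V) = Mul(-2, V)
Function('f')(F, O) = 8 (Function('f')(F, O) = Mul(-2, -4) = 8)
Mul(Function('f')(-187, -165), Pow(U, -1)) = Mul(8, Pow(-11167, -1)) = Mul(8, Rational(-1, 11167)) = Rational(-8, 11167)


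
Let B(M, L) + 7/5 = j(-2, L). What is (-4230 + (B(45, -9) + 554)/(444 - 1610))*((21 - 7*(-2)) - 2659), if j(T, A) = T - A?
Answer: 32358771776/2915 ≈ 1.1101e+7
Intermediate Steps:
B(M, L) = -17/5 - L (B(M, L) = -7/5 + (-2 - L) = -17/5 - L)
(-4230 + (B(45, -9) + 554)/(444 - 1610))*((21 - 7*(-2)) - 2659) = (-4230 + ((-17/5 - 1*(-9)) + 554)/(444 - 1610))*((21 - 7*(-2)) - 2659) = (-4230 + ((-17/5 + 9) + 554)/(-1166))*((21 + 14) - 2659) = (-4230 + (28/5 + 554)*(-1/1166))*(35 - 2659) = (-4230 + (2798/5)*(-1/1166))*(-2624) = (-4230 - 1399/2915)*(-2624) = -12331849/2915*(-2624) = 32358771776/2915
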